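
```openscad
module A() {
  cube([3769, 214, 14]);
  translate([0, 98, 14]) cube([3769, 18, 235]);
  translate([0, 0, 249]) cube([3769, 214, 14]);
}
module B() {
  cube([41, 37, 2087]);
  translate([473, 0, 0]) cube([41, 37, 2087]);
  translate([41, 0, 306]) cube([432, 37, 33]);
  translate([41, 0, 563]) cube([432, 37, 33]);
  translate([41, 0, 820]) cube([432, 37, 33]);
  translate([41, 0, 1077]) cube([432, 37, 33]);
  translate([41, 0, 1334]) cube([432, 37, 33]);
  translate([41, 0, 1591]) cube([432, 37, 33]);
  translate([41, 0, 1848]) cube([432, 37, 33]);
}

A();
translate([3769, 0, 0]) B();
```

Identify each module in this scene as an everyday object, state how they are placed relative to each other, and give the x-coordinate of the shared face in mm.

A is an I-beam. B is a ladder. The ladder is against the I-beam's +x side, with their −y faces flush. The x-coordinate of the shared face is 3769 mm.

The I-beam's +x face and the ladder's −x face are both at x = 3769 mm.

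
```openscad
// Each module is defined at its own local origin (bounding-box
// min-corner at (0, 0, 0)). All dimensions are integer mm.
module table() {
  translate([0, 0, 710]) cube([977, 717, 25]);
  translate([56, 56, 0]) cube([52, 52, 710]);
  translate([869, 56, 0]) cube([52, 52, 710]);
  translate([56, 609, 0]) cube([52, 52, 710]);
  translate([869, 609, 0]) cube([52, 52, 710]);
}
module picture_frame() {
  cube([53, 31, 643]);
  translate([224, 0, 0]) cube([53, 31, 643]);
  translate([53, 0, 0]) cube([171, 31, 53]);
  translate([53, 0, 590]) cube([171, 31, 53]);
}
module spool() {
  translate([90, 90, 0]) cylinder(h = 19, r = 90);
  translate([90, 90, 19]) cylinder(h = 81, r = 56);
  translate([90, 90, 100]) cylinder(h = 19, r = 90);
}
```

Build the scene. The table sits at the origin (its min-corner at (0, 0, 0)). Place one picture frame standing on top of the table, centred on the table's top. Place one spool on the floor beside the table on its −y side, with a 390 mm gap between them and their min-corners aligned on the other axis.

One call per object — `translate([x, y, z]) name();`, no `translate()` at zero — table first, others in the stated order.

table();
translate([350, 343, 735]) picture_frame();
translate([0, -570, 0]) spool();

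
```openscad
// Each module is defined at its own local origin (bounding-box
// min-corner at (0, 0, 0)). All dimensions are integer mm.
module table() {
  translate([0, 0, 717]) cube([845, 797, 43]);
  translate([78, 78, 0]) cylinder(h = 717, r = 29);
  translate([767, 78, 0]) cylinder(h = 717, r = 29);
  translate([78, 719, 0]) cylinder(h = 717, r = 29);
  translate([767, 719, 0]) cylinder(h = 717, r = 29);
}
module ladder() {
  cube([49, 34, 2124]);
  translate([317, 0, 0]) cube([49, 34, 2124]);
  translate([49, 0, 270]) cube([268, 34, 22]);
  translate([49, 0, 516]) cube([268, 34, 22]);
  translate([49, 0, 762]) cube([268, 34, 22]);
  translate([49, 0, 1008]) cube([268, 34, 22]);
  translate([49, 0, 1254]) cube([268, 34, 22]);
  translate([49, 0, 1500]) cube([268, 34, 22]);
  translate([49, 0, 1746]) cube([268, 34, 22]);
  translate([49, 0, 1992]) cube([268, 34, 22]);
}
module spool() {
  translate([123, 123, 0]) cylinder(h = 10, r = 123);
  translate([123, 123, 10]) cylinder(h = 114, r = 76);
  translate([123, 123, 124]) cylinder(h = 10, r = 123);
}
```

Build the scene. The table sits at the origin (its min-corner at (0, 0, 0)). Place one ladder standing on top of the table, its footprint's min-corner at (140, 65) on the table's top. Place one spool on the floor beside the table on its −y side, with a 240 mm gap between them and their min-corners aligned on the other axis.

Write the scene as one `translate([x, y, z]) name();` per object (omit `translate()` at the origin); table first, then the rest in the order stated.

table();
translate([140, 65, 760]) ladder();
translate([0, -486, 0]) spool();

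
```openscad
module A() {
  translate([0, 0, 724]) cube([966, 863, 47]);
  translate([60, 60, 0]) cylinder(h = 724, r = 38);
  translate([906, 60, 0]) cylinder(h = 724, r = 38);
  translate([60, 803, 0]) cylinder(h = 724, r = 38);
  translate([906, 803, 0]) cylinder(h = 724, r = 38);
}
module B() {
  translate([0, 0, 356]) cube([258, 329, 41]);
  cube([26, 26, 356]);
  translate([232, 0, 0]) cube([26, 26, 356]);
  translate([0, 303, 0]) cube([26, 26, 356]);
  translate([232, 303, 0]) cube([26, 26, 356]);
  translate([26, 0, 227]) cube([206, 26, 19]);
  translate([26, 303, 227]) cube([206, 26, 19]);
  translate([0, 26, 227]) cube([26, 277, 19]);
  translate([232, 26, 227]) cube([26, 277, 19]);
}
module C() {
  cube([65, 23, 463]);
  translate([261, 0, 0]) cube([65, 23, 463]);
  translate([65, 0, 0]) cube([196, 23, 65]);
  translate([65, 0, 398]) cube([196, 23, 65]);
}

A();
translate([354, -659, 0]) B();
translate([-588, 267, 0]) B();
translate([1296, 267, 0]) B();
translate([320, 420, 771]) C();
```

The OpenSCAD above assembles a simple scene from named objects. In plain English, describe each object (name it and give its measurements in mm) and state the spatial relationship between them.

A is a table: top 966 mm (x) × 863 mm (y), 47 mm thick, upper face at z = 771 mm, on four round legs of 76 mm diameter, each leg's bounding box inset 22 mm from the nearest pair of top edges, running from z = 0 to the bottom of the top.

B is a four-legged stool. The seat is a 258×329×41 mm slab whose top surface is at z = 397 mm; four square legs, each 26×26 mm in cross-section, run from the floor (z = 0) to the underside of the seat, each flush with a corner of the seat. Four stretchers, 26 mm wide and 19 mm tall, connect adjacent legs with their undersides at z = 227 mm, each running between the inner faces of the legs it joins and aligned with the legs' outer faces on the other axis.

C is a picture frame with a 196×333 mm rectangular opening (x by z) and a uniform 65 mm border on every side. Frame depth is 23 mm along y. It is built from two vertical stiles running the full outside height and two horizontal rails spanning the gap between the stiles.

Three stools sit around the table at the −y, −x, +x sides. The picture frame is on top of the table, centred.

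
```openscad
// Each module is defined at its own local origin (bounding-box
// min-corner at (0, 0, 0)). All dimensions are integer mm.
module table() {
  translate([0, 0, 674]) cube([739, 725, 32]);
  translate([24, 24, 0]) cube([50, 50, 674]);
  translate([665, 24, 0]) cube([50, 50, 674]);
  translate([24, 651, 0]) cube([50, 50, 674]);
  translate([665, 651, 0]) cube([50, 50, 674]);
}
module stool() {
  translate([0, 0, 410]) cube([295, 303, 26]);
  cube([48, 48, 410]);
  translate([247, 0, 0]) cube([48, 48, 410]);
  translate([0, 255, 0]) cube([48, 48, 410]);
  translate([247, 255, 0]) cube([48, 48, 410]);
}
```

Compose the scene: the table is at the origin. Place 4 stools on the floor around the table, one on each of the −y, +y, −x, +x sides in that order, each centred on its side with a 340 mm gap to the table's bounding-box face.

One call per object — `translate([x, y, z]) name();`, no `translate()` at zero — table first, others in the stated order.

table();
translate([222, -643, 0]) stool();
translate([222, 1065, 0]) stool();
translate([-635, 211, 0]) stool();
translate([1079, 211, 0]) stool();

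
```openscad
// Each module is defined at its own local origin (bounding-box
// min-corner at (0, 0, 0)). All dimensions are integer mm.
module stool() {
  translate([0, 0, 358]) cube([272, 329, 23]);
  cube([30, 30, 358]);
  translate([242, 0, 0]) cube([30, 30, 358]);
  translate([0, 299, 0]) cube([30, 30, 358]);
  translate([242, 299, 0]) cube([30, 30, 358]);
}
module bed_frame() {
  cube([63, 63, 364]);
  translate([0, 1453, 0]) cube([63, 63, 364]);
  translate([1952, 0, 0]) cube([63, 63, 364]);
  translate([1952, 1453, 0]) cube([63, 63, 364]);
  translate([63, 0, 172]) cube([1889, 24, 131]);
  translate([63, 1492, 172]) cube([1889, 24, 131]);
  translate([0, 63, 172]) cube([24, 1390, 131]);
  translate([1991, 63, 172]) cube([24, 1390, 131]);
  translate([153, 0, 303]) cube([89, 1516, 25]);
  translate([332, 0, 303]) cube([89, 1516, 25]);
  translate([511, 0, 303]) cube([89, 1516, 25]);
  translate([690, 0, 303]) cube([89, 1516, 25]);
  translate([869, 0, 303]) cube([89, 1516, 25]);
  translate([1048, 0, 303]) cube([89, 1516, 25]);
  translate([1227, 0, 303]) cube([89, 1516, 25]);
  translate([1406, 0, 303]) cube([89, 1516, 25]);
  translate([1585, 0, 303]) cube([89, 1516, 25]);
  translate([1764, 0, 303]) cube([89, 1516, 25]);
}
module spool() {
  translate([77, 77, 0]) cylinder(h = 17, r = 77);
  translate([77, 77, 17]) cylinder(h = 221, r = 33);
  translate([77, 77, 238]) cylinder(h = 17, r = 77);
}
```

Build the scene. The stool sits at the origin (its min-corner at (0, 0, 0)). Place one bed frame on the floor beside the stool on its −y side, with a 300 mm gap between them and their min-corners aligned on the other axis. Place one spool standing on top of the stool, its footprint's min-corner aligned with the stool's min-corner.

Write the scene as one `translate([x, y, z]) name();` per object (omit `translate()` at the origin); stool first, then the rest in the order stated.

stool();
translate([0, -1816, 0]) bed_frame();
translate([0, 0, 381]) spool();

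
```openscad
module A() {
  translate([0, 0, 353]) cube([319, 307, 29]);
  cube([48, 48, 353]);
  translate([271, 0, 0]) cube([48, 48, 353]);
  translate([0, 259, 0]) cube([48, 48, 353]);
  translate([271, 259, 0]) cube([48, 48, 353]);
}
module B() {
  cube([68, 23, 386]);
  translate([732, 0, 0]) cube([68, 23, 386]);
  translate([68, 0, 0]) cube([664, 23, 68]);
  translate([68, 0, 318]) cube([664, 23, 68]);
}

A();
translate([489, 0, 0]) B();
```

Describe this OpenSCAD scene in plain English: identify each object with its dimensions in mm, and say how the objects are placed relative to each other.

A is a four-legged stool. The seat is 319×307 mm, 29 mm thick, top at z = 382 mm. It stands on four square legs, each 48×48 mm in cross-section, from z = 0 to the seat underside, each flush with a corner of the seat.

B is a rectangular picture frame lying in the x–z plane (depth along y). The opening is 664 mm wide (x) by 250 mm tall (z), surrounded by a border 68 mm wide on all four sides. The frame is 23 mm deep and is made of two full-height vertical stiles with two horizontal rails fitted between them.

The picture frame is on the floor beside the stool on its +x side.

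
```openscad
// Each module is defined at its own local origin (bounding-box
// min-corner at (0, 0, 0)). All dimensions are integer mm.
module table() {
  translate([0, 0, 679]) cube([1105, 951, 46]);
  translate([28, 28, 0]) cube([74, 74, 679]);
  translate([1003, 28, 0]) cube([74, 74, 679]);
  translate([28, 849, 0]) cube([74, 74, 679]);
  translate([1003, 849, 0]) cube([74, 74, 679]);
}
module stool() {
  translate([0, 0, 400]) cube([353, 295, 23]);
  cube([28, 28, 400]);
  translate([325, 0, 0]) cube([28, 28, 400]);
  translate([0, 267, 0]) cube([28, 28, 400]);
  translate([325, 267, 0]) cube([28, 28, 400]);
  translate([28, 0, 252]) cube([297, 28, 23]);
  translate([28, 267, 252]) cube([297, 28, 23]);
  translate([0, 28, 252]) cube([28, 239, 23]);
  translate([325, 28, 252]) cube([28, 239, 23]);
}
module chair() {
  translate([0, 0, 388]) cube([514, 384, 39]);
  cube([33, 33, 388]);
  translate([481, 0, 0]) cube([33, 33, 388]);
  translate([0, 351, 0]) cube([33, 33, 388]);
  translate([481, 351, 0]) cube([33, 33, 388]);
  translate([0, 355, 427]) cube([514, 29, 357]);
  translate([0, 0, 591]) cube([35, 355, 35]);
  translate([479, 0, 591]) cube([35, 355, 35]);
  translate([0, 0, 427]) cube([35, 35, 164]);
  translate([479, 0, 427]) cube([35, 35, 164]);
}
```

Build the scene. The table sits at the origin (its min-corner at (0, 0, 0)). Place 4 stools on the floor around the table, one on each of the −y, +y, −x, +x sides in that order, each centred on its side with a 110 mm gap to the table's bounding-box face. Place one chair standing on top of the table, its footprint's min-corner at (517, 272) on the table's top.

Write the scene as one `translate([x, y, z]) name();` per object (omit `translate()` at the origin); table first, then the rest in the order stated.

table();
translate([376, -405, 0]) stool();
translate([376, 1061, 0]) stool();
translate([-463, 328, 0]) stool();
translate([1215, 328, 0]) stool();
translate([517, 272, 725]) chair();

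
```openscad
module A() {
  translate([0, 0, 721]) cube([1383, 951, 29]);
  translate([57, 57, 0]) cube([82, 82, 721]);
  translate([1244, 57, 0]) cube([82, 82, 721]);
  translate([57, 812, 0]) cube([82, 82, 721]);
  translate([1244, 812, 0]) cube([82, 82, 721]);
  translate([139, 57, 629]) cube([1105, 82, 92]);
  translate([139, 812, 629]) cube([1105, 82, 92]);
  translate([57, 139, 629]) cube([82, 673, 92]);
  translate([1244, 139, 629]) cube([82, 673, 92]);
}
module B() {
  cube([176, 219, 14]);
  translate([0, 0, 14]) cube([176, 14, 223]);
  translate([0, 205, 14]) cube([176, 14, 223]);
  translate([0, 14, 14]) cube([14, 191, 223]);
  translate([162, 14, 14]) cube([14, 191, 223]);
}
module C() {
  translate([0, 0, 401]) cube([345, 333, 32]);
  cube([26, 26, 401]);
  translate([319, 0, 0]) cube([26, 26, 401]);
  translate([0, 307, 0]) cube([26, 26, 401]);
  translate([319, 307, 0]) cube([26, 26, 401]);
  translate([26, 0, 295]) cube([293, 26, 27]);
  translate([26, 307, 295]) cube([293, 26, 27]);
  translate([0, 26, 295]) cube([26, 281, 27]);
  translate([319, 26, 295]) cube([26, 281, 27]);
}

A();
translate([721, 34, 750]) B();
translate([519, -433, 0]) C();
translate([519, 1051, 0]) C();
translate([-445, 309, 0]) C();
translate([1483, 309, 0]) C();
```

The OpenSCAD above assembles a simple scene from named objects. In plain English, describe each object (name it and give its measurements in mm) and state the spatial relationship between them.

A is a rectangular dining table. The top is 1383×951×29 mm with its upper surface at z = 750 mm. It stands on four 82×82 mm square legs, each inset 57 mm from the nearest pair of top edges, running from the floor to the underside of the top. Four apron rails, 82 mm thick and 92 mm tall, run between adjacent legs with their top edges flush with the underside of the top and their outer faces flush with the legs' outer faces.

B is an open-topped rectangular box: outside dimensions 176×219×237 mm, with a uniform wall and base thickness of 14 mm. The base is a full 176×219 slab on the floor; four walls sit on top of the base. The front and back walls (the −y and +y sides) span the full width; the two side walls fit between them.

C is a four-legged stool. The seat is a 345×333×32 mm slab whose top surface is at z = 433 mm; four square legs, each 26×26 mm in cross-section, run from the floor (z = 0) to the underside of the seat, each flush with a corner of the seat. Four stretchers, 26 mm wide and 27 mm tall, connect adjacent legs with their undersides at z = 295 mm, each running between the inner faces of the legs it joins and aligned with the legs' outer faces on the other axis.

The open box is on top of the table. Four stools sit around the table at the −y, +y, −x, +x sides.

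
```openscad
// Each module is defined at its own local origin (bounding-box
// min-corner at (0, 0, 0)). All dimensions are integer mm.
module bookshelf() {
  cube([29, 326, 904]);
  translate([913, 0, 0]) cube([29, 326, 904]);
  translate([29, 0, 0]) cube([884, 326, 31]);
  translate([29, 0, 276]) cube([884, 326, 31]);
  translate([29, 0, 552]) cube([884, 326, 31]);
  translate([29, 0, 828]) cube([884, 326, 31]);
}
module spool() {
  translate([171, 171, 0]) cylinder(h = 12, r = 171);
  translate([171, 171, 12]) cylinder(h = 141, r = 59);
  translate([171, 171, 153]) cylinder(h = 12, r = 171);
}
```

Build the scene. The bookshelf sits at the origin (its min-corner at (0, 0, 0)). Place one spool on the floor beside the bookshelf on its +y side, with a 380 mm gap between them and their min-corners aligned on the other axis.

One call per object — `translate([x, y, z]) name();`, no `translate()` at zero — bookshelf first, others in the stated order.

bookshelf();
translate([0, 706, 0]) spool();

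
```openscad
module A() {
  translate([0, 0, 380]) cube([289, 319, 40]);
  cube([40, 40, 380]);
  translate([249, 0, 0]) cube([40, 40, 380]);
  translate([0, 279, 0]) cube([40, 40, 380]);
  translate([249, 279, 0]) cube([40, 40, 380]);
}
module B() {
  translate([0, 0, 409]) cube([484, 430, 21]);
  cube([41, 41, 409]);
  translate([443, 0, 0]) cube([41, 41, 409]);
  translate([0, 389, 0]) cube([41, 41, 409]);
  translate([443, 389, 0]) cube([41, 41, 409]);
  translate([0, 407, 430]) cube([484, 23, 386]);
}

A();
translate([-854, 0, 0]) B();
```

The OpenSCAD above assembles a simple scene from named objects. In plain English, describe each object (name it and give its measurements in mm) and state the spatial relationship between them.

A is a simple wooden stool: a rectangular seat 289 mm (x) by 319 mm (y), 40 mm thick, top face at z = 420 mm, on four square legs, each 40×40 mm in cross-section. The legs rest on z = 0, each flush with a corner of the seat.

B is a chair. The seat is a 484×430×21 mm slab with its top at z = 430 mm, on four 41×41 mm corner legs (flush with the seat edges, standing on z = 0). A flat backrest 23 mm thick, 386 mm tall, spans the full seat width and rises from the seat top along its +y edge, rear face flush with the rear of the seat.

The chair is on the floor beside the stool on its −x side.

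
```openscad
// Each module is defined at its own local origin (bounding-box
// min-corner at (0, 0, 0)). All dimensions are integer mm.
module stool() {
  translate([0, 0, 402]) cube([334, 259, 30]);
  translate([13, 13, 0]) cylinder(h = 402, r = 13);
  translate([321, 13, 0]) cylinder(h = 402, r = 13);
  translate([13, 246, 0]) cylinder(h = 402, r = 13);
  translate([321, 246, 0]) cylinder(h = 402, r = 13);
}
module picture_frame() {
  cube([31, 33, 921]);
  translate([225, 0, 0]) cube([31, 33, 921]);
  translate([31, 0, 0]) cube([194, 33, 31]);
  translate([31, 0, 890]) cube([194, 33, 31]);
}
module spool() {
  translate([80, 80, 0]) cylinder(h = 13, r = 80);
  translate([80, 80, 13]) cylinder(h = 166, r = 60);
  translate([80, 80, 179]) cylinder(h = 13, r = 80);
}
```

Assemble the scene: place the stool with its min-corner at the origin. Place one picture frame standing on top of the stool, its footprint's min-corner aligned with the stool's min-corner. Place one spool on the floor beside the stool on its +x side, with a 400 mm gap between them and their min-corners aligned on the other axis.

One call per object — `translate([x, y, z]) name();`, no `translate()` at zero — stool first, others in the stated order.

stool();
translate([0, 0, 432]) picture_frame();
translate([734, 0, 0]) spool();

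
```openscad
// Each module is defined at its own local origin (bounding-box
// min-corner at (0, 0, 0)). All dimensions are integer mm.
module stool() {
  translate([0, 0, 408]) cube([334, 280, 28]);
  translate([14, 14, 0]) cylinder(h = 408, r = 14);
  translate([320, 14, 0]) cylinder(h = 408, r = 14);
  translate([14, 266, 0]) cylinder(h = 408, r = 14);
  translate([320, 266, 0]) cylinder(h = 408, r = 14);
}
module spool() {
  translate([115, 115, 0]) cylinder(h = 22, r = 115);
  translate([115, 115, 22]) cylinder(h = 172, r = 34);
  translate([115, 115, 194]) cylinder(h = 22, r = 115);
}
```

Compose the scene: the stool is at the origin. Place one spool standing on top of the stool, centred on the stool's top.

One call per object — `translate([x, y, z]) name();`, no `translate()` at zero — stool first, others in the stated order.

stool();
translate([52, 25, 436]) spool();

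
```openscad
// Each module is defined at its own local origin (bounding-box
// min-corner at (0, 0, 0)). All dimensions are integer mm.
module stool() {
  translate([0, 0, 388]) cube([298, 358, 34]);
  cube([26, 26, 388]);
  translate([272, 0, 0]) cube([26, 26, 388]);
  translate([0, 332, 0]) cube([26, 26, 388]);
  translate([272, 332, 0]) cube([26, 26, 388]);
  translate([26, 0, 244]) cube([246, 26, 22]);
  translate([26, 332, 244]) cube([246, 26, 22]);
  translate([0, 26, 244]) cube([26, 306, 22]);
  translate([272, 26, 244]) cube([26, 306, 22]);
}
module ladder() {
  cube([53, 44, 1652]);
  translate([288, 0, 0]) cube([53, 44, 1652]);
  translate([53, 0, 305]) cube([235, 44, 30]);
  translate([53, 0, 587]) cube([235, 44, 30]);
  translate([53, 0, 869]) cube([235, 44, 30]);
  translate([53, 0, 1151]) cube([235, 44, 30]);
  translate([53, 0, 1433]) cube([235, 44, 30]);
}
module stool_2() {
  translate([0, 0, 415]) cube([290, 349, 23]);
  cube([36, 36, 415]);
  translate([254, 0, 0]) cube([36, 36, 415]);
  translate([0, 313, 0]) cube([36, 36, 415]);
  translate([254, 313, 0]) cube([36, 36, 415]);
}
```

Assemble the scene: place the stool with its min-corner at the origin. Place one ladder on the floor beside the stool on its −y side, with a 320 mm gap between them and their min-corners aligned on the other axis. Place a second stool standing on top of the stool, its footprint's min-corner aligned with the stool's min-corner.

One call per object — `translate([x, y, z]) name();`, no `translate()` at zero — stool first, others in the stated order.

stool();
translate([0, -364, 0]) ladder();
translate([0, 0, 422]) stool_2();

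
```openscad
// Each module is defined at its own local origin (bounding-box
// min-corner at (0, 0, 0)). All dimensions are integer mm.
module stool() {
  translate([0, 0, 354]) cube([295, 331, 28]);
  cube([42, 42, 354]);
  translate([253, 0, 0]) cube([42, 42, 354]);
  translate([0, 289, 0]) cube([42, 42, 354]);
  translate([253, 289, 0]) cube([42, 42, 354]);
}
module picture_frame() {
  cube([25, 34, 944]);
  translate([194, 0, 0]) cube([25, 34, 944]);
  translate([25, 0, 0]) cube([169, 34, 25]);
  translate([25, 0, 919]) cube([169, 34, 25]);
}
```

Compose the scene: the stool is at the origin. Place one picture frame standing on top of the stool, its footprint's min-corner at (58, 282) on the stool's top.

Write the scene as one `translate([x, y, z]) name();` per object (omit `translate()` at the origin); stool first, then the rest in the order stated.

stool();
translate([58, 282, 382]) picture_frame();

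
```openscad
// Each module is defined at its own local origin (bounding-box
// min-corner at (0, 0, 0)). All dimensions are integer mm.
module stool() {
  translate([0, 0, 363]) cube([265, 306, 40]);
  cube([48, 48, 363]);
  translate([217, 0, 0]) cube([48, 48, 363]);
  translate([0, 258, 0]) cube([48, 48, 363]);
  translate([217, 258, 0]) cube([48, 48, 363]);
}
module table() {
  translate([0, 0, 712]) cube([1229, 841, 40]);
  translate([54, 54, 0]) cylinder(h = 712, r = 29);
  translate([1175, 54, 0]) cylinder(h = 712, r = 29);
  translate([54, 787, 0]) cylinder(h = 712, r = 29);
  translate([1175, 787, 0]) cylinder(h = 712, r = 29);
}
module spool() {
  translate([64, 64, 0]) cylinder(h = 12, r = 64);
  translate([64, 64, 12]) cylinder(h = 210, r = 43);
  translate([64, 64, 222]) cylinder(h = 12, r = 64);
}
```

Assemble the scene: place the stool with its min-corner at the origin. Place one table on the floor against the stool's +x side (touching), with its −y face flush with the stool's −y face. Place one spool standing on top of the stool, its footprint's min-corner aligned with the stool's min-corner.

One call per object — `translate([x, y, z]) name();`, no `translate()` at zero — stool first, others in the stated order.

stool();
translate([265, 0, 0]) table();
translate([0, 0, 403]) spool();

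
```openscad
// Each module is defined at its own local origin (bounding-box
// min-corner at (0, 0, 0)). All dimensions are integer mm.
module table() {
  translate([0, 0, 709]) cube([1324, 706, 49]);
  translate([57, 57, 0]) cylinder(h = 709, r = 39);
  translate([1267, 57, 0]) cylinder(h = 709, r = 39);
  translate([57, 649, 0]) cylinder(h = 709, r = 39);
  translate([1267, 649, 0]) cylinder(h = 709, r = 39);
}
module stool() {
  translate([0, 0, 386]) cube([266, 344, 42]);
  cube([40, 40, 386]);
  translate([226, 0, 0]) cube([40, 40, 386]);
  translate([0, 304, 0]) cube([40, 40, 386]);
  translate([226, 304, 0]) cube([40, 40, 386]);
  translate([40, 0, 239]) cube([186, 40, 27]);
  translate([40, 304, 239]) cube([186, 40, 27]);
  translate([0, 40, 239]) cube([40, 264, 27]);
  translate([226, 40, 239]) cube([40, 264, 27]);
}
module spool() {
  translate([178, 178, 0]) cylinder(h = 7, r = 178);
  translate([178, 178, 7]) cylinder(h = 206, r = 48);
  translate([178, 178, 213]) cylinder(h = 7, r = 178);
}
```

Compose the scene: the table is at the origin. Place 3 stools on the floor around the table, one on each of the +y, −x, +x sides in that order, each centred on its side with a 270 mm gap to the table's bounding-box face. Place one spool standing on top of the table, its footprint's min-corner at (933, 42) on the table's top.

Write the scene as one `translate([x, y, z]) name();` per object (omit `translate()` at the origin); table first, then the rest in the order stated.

table();
translate([529, 976, 0]) stool();
translate([-536, 181, 0]) stool();
translate([1594, 181, 0]) stool();
translate([933, 42, 758]) spool();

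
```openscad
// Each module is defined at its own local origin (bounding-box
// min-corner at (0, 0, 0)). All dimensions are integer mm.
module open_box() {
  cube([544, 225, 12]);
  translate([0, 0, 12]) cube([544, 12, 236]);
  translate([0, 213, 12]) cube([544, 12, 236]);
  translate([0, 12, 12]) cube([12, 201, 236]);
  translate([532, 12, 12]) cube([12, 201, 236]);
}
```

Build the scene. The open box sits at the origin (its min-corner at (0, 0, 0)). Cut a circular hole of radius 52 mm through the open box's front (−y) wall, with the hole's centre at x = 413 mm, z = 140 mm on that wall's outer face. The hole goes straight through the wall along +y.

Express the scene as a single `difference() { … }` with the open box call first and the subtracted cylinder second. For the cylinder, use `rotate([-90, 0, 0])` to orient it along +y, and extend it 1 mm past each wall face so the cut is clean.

difference() {
  open_box();
  translate([413, -1, 140]) rotate([-90, 0, 0]) cylinder(h = 14, r = 52);
}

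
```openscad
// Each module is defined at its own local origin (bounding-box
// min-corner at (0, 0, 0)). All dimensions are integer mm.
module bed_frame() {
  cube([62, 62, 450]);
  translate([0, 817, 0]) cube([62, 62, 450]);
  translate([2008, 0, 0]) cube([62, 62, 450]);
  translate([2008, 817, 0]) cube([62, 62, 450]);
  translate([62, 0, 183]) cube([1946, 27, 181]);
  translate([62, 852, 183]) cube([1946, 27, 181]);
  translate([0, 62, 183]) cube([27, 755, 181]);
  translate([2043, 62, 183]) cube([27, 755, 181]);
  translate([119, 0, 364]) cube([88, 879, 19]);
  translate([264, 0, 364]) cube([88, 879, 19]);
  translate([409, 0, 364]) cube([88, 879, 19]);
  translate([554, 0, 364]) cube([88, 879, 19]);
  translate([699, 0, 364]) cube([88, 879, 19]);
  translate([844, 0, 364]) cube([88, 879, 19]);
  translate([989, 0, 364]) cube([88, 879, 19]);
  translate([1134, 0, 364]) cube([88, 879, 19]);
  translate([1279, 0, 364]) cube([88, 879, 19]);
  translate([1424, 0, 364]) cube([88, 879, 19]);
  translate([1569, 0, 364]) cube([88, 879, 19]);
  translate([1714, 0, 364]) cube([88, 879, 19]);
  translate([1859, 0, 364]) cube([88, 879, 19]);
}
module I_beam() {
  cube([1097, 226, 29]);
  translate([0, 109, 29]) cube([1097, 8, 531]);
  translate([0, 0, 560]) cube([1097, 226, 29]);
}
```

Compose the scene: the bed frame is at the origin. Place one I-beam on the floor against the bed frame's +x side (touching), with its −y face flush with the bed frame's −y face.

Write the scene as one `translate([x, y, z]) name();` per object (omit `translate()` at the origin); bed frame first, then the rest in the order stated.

bed_frame();
translate([2070, 0, 0]) I_beam();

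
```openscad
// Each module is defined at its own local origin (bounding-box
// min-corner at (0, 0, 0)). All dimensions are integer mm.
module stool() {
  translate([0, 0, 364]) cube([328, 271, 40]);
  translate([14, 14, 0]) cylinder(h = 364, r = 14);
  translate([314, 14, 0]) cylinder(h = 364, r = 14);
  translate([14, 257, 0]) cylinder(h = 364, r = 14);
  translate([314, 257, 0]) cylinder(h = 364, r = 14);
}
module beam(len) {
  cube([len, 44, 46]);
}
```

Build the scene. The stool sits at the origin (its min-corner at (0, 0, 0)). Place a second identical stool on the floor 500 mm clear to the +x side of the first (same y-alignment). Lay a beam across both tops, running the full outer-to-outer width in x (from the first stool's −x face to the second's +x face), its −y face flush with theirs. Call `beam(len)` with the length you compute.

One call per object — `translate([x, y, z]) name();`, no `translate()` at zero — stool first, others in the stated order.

stool();
translate([828, 0, 0]) stool();
translate([0, 0, 404]) beam(1156);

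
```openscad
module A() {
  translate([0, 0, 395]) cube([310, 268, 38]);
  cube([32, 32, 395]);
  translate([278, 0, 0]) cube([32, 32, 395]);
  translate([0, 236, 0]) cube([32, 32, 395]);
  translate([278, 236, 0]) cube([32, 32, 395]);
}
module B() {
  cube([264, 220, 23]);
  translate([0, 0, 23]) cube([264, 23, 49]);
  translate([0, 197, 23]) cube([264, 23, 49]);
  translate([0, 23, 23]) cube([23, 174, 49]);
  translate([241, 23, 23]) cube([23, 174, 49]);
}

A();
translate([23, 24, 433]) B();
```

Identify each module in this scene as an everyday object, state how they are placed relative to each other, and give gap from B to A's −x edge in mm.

A is a stool. B is an open box. The open box is on top of the stool, centred. The gap from the open box to the stool's −x edge is 23 mm.

The open box's min-x is at 23; the stool's min-x is 0; gap = 23 mm.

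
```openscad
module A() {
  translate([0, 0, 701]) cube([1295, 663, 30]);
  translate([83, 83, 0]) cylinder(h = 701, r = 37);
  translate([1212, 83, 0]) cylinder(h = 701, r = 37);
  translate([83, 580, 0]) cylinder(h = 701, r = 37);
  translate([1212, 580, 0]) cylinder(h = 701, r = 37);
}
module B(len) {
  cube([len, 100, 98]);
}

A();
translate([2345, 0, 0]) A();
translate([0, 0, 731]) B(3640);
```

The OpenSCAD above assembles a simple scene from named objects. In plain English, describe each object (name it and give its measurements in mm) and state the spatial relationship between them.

A is a rectangular dining table. The top is 1295×663×30 mm with its upper surface at z = 731 mm. It stands on four round legs of 74 mm diameter, each leg's bounding box inset 46 mm from the nearest pair of top edges, running from the floor to the underside of the top.

B is a rectangular beam 3640 mm long (x), 100 mm deep (y), 98 mm thick (z).

The beam spans the tops of two tables placed 1050 mm apart, resting at z = 731 mm.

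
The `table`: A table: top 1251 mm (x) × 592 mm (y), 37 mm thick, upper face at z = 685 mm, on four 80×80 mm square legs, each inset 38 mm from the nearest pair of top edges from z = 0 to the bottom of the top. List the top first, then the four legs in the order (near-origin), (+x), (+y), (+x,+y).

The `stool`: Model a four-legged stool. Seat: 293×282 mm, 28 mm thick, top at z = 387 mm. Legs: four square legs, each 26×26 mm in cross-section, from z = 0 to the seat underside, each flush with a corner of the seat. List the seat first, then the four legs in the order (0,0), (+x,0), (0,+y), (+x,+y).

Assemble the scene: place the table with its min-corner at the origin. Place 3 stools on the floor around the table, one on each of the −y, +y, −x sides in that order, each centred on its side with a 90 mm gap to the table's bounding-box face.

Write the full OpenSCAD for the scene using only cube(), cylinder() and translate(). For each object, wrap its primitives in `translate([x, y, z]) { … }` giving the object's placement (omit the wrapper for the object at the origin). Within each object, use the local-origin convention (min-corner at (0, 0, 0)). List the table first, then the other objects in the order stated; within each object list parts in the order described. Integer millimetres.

translate([0, 0, 648]) cube([1251, 592, 37]);
translate([38, 38, 0]) cube([80, 80, 648]);
translate([1133, 38, 0]) cube([80, 80, 648]);
translate([38, 474, 0]) cube([80, 80, 648]);
translate([1133, 474, 0]) cube([80, 80, 648]);
translate([479, -372, 0]) {
  translate([0, 0, 359]) cube([293, 282, 28]);
  cube([26, 26, 359]);
  translate([267, 0, 0]) cube([26, 26, 359]);
  translate([0, 256, 0]) cube([26, 26, 359]);
  translate([267, 256, 0]) cube([26, 26, 359]);
}
translate([479, 682, 0]) {
  translate([0, 0, 359]) cube([293, 282, 28]);
  cube([26, 26, 359]);
  translate([267, 0, 0]) cube([26, 26, 359]);
  translate([0, 256, 0]) cube([26, 26, 359]);
  translate([267, 256, 0]) cube([26, 26, 359]);
}
translate([-383, 155, 0]) {
  translate([0, 0, 359]) cube([293, 282, 28]);
  cube([26, 26, 359]);
  translate([267, 0, 0]) cube([26, 26, 359]);
  translate([0, 256, 0]) cube([26, 26, 359]);
  translate([267, 256, 0]) cube([26, 26, 359]);
}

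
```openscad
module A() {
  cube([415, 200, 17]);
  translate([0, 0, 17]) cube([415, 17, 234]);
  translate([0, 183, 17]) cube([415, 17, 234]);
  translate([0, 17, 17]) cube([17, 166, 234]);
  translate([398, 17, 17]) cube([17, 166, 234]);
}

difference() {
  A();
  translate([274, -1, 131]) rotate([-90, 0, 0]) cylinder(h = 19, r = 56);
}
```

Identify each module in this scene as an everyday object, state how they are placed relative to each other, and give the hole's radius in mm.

The subtracted cylinder has r = 56 mm.

A is an open box. The open box has a circular hole through its front wall. The hole's radius is 56 mm.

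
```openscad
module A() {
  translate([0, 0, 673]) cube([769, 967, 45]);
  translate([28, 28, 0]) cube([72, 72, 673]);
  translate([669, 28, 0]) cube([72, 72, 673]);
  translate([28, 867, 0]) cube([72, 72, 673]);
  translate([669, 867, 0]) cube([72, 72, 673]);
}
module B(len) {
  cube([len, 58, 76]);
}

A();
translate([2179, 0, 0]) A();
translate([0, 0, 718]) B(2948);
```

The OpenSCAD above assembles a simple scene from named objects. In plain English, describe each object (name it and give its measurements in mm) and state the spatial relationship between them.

A is a table: top 769 mm (x) × 967 mm (y), 45 mm thick, upper face at z = 718 mm, on four 72×72 mm square legs, each inset 28 mm from the nearest pair of top edges, running from z = 0 to the bottom of the top.

B is a rectangular beam 2948 mm long (x), 58 mm deep (y), 76 mm thick (z).

The beam spans the tops of two tables placed 1410 mm apart, resting at z = 718 mm.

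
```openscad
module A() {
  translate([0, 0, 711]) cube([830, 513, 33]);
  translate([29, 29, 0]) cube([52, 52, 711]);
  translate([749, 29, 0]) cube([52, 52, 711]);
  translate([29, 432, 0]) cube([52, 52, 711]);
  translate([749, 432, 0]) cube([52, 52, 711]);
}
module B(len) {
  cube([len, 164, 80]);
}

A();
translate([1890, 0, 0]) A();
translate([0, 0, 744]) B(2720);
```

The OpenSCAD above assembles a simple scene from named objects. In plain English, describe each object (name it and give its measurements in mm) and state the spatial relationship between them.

A is a table: top 830 mm (x) × 513 mm (y), 33 mm thick, upper face at z = 744 mm, on four 52×52 mm square legs, each inset 29 mm from the nearest pair of top edges, running from z = 0 to the bottom of the top.

B is a rectangular beam 2720 mm long (x), 164 mm deep (y), 80 mm thick (z).

The beam spans the tops of two tables placed 1060 mm apart, resting at z = 744 mm.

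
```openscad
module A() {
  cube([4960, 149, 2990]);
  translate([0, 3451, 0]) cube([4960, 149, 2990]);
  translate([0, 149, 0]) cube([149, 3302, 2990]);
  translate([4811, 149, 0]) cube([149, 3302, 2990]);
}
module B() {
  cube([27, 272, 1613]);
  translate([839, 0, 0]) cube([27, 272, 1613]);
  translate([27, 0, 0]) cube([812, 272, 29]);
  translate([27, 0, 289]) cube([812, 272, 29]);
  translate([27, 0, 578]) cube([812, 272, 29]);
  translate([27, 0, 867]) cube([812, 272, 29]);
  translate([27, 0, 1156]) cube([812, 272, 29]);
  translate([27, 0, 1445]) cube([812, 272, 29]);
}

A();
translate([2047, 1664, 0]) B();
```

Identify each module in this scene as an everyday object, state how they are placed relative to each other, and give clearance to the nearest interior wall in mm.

Clearances: x = 1898, y = 1515; minimum 1515 mm.

A is a house frame. B is a bookshelf. The bookshelf sits inside the house frame, centred. The clearance to the nearest interior wall is 1515 mm.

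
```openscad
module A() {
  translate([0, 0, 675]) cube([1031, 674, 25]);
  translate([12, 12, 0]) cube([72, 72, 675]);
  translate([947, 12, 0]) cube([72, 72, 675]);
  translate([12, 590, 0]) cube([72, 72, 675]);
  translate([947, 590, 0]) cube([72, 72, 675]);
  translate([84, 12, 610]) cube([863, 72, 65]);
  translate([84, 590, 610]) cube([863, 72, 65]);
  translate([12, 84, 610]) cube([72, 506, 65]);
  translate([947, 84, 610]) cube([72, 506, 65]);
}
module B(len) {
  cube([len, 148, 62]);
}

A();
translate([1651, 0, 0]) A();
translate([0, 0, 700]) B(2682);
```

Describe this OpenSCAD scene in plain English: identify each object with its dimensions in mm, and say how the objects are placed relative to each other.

A is a table with a 1031×674 mm rectangular top, 25 mm thick, top surface at z = 700 mm, supported by four 72×72 mm square legs, each inset 12 mm from the nearest pair of top edges, running from the floor. Four apron rails, 72 mm thick and 65 mm tall, run between adjacent legs with their top edges flush with the underside of the top and their outer faces flush with the legs' outer faces.

B is a rectangular beam 2682 mm long (x), 148 mm deep (y), 62 mm thick (z).

The beam spans the tops of two tables placed 620 mm apart, resting at z = 700 mm.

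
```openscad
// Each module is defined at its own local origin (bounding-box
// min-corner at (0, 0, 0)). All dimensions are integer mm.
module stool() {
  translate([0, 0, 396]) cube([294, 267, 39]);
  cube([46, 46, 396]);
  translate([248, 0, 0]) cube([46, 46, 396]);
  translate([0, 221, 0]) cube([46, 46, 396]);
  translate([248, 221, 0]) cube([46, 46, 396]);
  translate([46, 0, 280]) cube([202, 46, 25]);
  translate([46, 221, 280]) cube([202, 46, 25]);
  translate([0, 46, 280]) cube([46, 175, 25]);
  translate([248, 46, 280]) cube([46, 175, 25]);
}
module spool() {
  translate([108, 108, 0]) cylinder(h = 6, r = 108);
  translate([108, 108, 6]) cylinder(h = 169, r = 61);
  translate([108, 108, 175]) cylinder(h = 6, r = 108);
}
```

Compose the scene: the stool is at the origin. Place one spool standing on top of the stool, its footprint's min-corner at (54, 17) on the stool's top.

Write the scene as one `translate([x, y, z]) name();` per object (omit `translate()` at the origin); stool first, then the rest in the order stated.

stool();
translate([54, 17, 435]) spool();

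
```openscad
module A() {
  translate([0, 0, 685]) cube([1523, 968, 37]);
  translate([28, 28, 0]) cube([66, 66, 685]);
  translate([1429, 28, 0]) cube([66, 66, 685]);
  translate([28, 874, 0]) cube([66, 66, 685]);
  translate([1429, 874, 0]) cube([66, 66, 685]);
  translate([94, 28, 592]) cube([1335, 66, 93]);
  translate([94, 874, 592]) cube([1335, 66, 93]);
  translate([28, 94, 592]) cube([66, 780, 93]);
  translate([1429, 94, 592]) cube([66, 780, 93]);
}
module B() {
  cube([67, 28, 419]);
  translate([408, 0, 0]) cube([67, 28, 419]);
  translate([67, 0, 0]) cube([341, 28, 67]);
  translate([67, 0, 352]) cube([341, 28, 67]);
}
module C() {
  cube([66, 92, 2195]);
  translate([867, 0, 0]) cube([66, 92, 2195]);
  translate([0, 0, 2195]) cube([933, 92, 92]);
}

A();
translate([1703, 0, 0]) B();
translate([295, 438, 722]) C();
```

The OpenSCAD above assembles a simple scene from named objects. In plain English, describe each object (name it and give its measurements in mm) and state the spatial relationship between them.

A is a table: top 1523 mm (x) × 968 mm (y), 37 mm thick, upper face at z = 722 mm, on four 66×66 mm square legs, each inset 28 mm from the nearest pair of top edges, running from z = 0 to the bottom of the top. Four apron rails, 66 mm thick and 93 mm tall, run between adjacent legs with their top edges flush with the underside of the top and their outer faces flush with the legs' outer faces.

B is a rectangular picture frame lying in the x–z plane (depth along y). The opening is 341 mm wide (x) by 285 mm tall (z), surrounded by a border 67 mm wide on all four sides. The frame is 28 mm deep and is made of two full-height vertical stiles with two horizontal rails fitted between them.

C is a door frame. The clear opening is 801 mm wide and 2195 mm high. Two 66 mm wide jambs, 92 mm deep, stand either side of the opening from the floor to the top of the opening. A 92 mm thick head sits across the top of both jambs, spanning the full outside width of the frame.

The picture frame is on the floor beside the table on its +x side. The door frame is on top of the table, centred.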